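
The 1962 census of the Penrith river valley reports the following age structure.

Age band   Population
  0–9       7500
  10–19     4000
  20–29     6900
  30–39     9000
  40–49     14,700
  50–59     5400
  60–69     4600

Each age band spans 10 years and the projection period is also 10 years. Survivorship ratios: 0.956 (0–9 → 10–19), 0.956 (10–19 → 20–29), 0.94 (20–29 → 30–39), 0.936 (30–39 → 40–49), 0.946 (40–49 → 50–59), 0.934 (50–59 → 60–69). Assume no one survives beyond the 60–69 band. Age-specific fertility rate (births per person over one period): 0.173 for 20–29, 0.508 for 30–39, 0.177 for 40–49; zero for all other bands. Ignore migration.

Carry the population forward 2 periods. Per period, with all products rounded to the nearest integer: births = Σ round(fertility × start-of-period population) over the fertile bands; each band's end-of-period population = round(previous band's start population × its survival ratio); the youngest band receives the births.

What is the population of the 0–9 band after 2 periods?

Numbering the bands 1..7 from youngest to oldest:
After projecting period 1:
Births: 6900 × 0.173 = 1194, 9000 × 0.508 = 4572, 14700 × 0.177 = 2602 — total 8368
Band 2: 7500 × 0.956 = 7170
Band 3: 4000 × 0.956 = 3824
Band 4: 6900 × 0.94 = 6486
Band 5: 9000 × 0.936 = 8424
Band 6: 14700 × 0.946 = 13906
Band 7: 5400 × 0.934 = 5044
Giving 8368 / 7170 / 3824 / 6486 / 8424 / 13906 / 5044.
After projecting period 2:
Births: 3824 × 0.173 = 662, 6486 × 0.508 = 3295, 8424 × 0.177 = 1491 — total 5448
Band 2: 8368 × 0.956 = 8000
Band 3: 7170 × 0.956 = 6855
Band 4: 3824 × 0.94 = 3595
Band 5: 6486 × 0.936 = 6071
Band 6: 8424 × 0.946 = 7969
Band 7: 13906 × 0.934 = 12988
Giving 5448 / 8000 / 6855 / 3595 / 6071 / 7969 / 12988.

5448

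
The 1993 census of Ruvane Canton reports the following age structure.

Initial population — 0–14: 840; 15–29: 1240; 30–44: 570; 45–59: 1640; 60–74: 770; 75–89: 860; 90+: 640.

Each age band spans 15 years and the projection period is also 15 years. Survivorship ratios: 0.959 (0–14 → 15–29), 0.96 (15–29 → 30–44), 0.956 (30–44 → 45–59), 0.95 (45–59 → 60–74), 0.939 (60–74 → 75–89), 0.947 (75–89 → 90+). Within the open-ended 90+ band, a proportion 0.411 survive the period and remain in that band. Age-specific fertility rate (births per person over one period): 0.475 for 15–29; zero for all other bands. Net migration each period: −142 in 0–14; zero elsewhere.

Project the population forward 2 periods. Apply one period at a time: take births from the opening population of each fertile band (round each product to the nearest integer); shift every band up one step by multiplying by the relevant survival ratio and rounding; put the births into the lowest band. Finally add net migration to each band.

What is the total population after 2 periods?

— Period 1 —
Births: 1240 × 0.475 = 589
15–29: 840 × 0.959 = 806
30–44: 1240 × 0.96 = 1190
45–59: 570 × 0.956 = 545
60–74: 1640 × 0.95 = 1558
75–89: 770 × 0.939 = 723
90+: 860 × 0.947 + 640 × 0.411 = 814 + 263 = 1077
Net migration: 0–14 − 142 → 447
→ [447, 806, 1190, 545, 1558, 723, 1077]
— Period 2 —
Births: 806 × 0.475 = 383
15–29: 447 × 0.959 = 429
30–44: 806 × 0.96 = 774
45–59: 1190 × 0.956 = 1138
60–74: 545 × 0.95 = 518
75–89: 1558 × 0.939 = 1463
90+: 723 × 0.947 + 1077 × 0.411 = 685 + 443 = 1128
Net migration: 0–14 − 142 → 241
→ [241, 429, 774, 1138, 518, 1463, 1128]
Total after period 2: 241 + 429 + 774 + 1138 + 518 + 1463 + 1128 = 5691

5691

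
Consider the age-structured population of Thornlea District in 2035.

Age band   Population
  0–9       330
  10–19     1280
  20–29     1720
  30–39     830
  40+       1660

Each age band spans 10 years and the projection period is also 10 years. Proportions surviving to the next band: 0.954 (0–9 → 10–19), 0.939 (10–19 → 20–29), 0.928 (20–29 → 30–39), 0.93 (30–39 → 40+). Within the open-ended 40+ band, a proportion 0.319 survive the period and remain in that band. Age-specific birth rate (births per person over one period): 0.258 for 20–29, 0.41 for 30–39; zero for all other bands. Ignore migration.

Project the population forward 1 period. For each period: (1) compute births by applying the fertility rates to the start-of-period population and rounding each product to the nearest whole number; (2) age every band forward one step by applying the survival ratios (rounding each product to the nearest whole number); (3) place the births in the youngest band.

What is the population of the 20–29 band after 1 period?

Numbering the groups 1..5 from youngest to oldest:
— Period 1 —
Births: 1720 × 0.258 = 444  |  830 × 0.41 = 340 — total 784
Group 2: 330 × 0.954 = 315
Group 3: 1280 × 0.939 = 1202
Group 4: 1720 × 0.928 = 1596
Group 5: 830 × 0.93 + 1660 × 0.319 = 772 + 530 = 1302
Population now: 0–9=784, 10–19=315, 20–29=1202, 30–39=1596, 40+=1302

1202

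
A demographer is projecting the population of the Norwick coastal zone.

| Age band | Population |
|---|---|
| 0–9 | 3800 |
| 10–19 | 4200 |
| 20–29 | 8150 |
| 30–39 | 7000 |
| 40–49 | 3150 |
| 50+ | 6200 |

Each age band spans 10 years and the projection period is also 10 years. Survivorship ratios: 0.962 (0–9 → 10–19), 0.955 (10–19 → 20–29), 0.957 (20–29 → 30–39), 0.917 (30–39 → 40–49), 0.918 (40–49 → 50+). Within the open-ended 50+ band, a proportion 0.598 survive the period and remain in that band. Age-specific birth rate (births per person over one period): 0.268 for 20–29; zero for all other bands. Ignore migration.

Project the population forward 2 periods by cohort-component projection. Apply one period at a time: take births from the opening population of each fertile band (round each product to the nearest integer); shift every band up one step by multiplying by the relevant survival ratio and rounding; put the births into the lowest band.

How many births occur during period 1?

(Bands numbered youngest = 1 to oldest = 6.)
[period 1]
Births: 8150 × 0.268 = 2184
Band 2: 3800 × 0.962 = 3656
Band 3: 4200 × 0.955 = 4011
Band 4: 8150 × 0.957 = 7800
Band 5: 7000 × 0.917 = 6419
Band 6: 3150 × 0.918 + 6200 × 0.598 = 2892 + 3708 = 6600
End of period: [2184, 3656, 4011, 7800, 6419, 6600]

2184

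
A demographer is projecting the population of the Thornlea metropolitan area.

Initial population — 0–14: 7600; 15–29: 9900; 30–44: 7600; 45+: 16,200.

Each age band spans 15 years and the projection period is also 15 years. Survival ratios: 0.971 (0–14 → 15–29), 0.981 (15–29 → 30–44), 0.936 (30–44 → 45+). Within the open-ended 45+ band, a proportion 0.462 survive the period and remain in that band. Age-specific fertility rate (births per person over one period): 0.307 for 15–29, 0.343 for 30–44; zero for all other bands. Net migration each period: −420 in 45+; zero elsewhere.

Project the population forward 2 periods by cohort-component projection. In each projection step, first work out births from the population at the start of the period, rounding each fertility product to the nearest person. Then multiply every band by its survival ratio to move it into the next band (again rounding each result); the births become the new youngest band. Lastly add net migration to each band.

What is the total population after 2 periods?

Period 1.
Births: 9900 * 0.307 = 3039, 7600 * 0.343 = 2607 — total 5646
15–29: 7600 * 0.971 = 7380
30–44: 9900 * 0.981 = 9712
45+: 7600 * 0.936 + 16200 * 0.462 = 7114 + 7484 = 14598
Net migration: 45+ − 420 → 14178
→ [5646, 7380, 9712, 14178]
Period 2.
Births: 7380 * 0.307 = 2266, 9712 * 0.343 = 3331 — total 5597
15–29: 5646 * 0.971 = 5482
30–44: 7380 * 0.981 = 7240
45+: 9712 * 0.936 + 14178 * 0.462 = 9090 + 6550 = 15640
Net migration: 45+ − 420 → 15220
→ [5597, 5482, 7240, 15220]
Total after period 2: 5597 + 5482 + 7240 + 15220 = 33539

33539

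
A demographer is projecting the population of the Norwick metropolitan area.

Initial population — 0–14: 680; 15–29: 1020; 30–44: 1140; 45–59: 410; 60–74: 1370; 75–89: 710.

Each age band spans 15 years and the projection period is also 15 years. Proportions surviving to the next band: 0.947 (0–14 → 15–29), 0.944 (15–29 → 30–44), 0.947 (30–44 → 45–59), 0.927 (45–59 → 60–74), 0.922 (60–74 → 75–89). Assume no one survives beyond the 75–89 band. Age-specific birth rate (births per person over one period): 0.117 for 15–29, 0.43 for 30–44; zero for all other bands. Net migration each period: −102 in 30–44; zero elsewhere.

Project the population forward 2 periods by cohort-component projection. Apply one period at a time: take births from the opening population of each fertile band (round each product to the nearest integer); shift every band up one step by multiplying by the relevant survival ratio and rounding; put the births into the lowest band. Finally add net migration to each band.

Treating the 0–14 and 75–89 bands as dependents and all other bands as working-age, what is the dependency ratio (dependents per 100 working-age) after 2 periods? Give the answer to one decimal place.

27.4

Period 1.
Births: 1020 * 0.117 = 119 ; 1140 * 0.43 = 490 — total 609
15–29: 680 * 0.947 = 644
30–44: 1020 * 0.944 = 963
45–59: 1140 * 0.947 = 1080
60–74: 410 * 0.927 = 380
75–89: 1370 * 0.922 = 1263
Net migration: 30–44 − 102 → 861
→ [609, 644, 861, 1080, 380, 1263]
Period 2.
Births: 644 * 0.117 = 75 ; 861 * 0.43 = 370 — total 445
15–29: 609 * 0.947 = 577
30–44: 644 * 0.944 = 608
45–59: 861 * 0.947 = 815
60–74: 1080 * 0.927 = 1001
75–89: 380 * 0.922 = 350
Net migration: 30–44 − 102 → 506
→ [445, 577, 506, 815, 1001, 350]
Dependents (band 0–14 + band 75–89) = 445 + 350 = 795; working-age = 2899; ratio = 795/2899 × 100 = 27.4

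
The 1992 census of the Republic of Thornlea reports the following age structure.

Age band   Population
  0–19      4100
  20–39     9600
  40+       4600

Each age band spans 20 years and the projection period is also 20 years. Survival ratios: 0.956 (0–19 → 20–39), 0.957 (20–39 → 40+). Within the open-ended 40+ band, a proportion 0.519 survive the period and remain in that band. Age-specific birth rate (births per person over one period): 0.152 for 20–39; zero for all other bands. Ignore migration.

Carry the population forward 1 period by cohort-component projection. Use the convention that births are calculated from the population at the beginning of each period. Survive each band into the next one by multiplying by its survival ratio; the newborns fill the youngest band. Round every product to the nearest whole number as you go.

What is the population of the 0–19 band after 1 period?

1459

[period 1]
Births: 9600 * 0.152 = 1459
20–39: 4100 * 0.956 = 3920
40+: 9600 * 0.957 + 4600 * 0.519 = 9187 + 2387 = 11574
Population now: 0–19=1459, 20–39=3920, 40+=11574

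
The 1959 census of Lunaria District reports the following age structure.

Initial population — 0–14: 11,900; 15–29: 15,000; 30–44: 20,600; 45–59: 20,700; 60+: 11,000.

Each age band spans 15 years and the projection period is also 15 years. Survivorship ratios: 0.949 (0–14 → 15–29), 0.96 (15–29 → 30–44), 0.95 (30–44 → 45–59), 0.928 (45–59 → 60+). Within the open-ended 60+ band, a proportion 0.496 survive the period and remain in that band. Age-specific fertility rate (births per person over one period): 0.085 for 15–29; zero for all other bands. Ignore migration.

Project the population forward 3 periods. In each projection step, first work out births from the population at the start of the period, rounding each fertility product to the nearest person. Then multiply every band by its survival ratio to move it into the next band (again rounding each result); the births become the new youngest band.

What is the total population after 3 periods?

Numbering the bands 1..5 from youngest to oldest:
— Period 1 —
Births: 15000 × 0.085 = 1275
Band 2: 11900 × 0.949 = 11293
Band 3: 15000 × 0.96 = 14400
Band 4: 20600 × 0.95 = 19570
Band 5: 20700 × 0.928 + 11000 × 0.496 = 19210 + 5456 = 24666
Giving 1275 / 11293 / 14400 / 19570 / 24666.
— Period 2 —
Births: 11293 × 0.085 = 960
Band 2: 1275 × 0.949 = 1210
Band 3: 11293 × 0.96 = 10841
Band 4: 14400 × 0.95 = 13680
Band 5: 19570 × 0.928 + 24666 × 0.496 = 18161 + 12234 = 30395
Giving 960 / 1210 / 10841 / 13680 / 30395.
— Period 3 —
Births: 1210 × 0.085 = 103
Band 2: 960 × 0.949 = 911
Band 3: 1210 × 0.96 = 1162
Band 4: 10841 × 0.95 = 10299
Band 5: 13680 × 0.928 + 30395 × 0.496 = 12695 + 15076 = 27771
Giving 103 / 911 / 1162 / 10299 / 27771.
Total after period 3: 103 + 911 + 1162 + 10299 + 27771 = 40246

40246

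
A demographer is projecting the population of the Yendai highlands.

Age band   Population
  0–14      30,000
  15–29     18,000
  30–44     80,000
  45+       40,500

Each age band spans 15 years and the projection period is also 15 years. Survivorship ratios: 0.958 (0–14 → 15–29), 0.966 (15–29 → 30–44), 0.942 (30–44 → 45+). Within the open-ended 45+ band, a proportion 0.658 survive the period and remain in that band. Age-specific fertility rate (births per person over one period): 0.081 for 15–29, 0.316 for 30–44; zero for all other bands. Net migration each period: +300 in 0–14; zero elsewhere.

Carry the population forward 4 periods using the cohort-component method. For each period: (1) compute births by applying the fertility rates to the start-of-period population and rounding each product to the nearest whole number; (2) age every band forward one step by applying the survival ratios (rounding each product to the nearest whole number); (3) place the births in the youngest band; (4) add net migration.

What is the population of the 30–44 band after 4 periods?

7517

(Groups numbered youngest = 1 to oldest = 4.)
Period 1.
Births: 18000 * 0.081 = 1458 ; 80000 * 0.316 = 25280 → total 26738
Group 2: 30000 * 0.958 = 28740
Group 3: 18000 * 0.966 = 17388
Group 4: 80000 * 0.942 + 40500 * 0.658 = 75360 + 26649 = 102009
Net migration: Group 1 + 300 → 27038
Giving 27038 / 28740 / 17388 / 102009.
Period 2.
Births: 28740 * 0.081 = 2328 ; 17388 * 0.316 = 5495 → total 7823
Group 2: 27038 * 0.958 = 25902
Group 3: 28740 * 0.966 = 27763
Group 4: 17388 * 0.942 + 102009 * 0.658 = 16379 + 67122 = 83501
Net migration: Group 1 + 300 → 8123
Giving 8123 / 25902 / 27763 / 83501.
Period 3.
Births: 25902 * 0.081 = 2098 ; 27763 * 0.316 = 8773 → total 10871
Group 2: 8123 * 0.958 = 7782
Group 3: 25902 * 0.966 = 25021
Group 4: 27763 * 0.942 + 83501 * 0.658 = 26153 + 54944 = 81097
Net migration: Group 1 + 300 → 11171
Giving 11171 / 7782 / 25021 / 81097.
Period 4.
Births: 7782 * 0.081 = 630 ; 25021 * 0.316 = 7907 → total 8537
Group 2: 11171 * 0.958 = 10702
Group 3: 7782 * 0.966 = 7517
Group 4: 25021 * 0.942 + 81097 * 0.658 = 23570 + 53362 = 76932
Net migration: Group 1 + 300 → 8837
Giving 8837 / 10702 / 7517 / 76932.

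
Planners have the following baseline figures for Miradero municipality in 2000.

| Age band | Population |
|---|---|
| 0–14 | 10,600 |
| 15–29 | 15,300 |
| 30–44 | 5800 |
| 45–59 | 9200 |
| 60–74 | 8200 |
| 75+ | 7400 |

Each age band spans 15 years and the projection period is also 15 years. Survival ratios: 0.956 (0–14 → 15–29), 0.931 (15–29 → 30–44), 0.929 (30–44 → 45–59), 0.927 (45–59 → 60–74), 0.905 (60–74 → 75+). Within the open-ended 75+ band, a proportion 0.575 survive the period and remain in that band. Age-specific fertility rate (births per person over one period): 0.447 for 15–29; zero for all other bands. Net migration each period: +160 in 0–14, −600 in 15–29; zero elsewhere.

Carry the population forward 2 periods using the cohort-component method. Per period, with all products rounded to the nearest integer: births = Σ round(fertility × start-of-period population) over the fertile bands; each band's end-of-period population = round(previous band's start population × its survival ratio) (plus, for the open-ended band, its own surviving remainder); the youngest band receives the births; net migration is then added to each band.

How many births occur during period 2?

Period 1:
Births: 15300 × 0.447 = 6839
15–29: 10600 × 0.956 = 10134
30–44: 15300 × 0.931 = 14244
45–59: 5800 × 0.929 = 5388
60–74: 9200 × 0.927 = 8528
75+: 8200 × 0.905 + 7400 × 0.575 = 7421 + 4255 = 11676
Net migration: 0–14 + 160 → 6999; 15–29 − 600 → 9534
→ [6999, 9534, 14244, 5388, 8528, 11676]
Period 2:
Births: 9534 × 0.447 = 4262
15–29: 6999 × 0.956 = 6691
30–44: 9534 × 0.931 = 8876
45–59: 14244 × 0.929 = 13233
60–74: 5388 × 0.927 = 4995
75+: 8528 × 0.905 + 11676 × 0.575 = 7718 + 6714 = 14432
Net migration: 0–14 + 160 → 4422; 15–29 − 600 → 6091
→ [4422, 6091, 8876, 13233, 4995, 14432]

4262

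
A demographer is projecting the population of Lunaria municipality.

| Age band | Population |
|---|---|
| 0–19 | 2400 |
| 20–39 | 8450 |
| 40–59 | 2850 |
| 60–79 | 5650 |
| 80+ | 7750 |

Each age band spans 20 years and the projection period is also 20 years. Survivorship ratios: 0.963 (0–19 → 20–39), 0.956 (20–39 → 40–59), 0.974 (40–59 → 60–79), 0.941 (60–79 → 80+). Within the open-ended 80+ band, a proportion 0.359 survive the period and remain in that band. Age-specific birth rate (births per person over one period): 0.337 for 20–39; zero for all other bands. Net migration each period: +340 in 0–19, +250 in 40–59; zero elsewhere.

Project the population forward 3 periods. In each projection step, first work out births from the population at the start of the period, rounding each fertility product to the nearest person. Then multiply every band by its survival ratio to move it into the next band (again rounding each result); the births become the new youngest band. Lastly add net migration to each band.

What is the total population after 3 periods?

17647

Numbering the bands 1..5 from youngest to oldest:
— Period 1 —
Births: 8450 × 0.337 = 2848
Band 2: 2400 × 0.963 = 2311
Band 3: 8450 × 0.956 = 8078
Band 4: 2850 × 0.974 = 2776
Band 5: 5650 × 0.941 + 7750 × 0.359 = 5317 + 2782 = 8099
Net migration: Band 1 + 340 → 3188; Band 3 + 250 → 8328
→ [3188, 2311, 8328, 2776, 8099]
— Period 2 —
Births: 2311 × 0.337 = 779
Band 2: 3188 × 0.963 = 3070
Band 3: 2311 × 0.956 = 2209
Band 4: 8328 × 0.974 = 8111
Band 5: 2776 × 0.941 + 8099 × 0.359 = 2612 + 2908 = 5520
Net migration: Band 1 + 340 → 1119; Band 3 + 250 → 2459
→ [1119, 3070, 2459, 8111, 5520]
— Period 3 —
Births: 3070 × 0.337 = 1035
Band 2: 1119 × 0.963 = 1078
Band 3: 3070 × 0.956 = 2935
Band 4: 2459 × 0.974 = 2395
Band 5: 8111 × 0.941 + 5520 × 0.359 = 7632 + 1982 = 9614
Net migration: Band 1 + 340 → 1375; Band 3 + 250 → 3185
→ [1375, 1078, 3185, 2395, 9614]
Total after period 3: 1375 + 1078 + 3185 + 2395 + 9614 = 17647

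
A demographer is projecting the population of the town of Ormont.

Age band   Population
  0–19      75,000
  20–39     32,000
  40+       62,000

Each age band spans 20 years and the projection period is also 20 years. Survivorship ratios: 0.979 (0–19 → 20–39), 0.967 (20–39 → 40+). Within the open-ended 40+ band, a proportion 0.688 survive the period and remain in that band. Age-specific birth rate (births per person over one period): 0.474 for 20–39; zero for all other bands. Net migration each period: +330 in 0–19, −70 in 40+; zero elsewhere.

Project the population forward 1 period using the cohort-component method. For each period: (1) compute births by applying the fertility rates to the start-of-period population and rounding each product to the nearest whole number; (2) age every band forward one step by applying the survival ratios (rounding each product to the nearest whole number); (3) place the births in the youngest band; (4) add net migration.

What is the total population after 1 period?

(Bands numbered youngest = 1 to oldest = 3.)
Period 1:
Births: 32000 * 0.474 = 15168
Band 2: 75000 * 0.979 = 73425
Band 3: 32000 * 0.967 + 62000 * 0.688 = 30944 + 42656 = 73600
Net migration: Band 1 + 330 → 15498; Band 3 − 70 → 73530
→ [15498, 73425, 73530]
Total after period 1: 15498 + 73425 + 73530 = 162453

162453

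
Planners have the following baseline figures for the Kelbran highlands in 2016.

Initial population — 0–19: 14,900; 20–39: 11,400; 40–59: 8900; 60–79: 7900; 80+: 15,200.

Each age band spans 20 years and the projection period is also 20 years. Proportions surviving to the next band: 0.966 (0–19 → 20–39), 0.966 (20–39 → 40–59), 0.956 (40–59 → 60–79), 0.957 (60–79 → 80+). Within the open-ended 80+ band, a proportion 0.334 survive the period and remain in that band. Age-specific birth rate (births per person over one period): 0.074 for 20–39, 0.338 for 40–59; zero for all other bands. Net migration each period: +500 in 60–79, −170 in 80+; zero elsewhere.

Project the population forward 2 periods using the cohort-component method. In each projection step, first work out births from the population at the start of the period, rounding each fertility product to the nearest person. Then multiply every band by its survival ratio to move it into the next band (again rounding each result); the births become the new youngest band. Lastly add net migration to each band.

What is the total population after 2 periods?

Let group 1 be 0–19 through group 5 = 80+.
After projecting period 1:
Births: 11400 * 0.074 = 844 ; 8900 * 0.338 = 3008 → total 3852
Group 2: 14900 * 0.966 = 14393
Group 3: 11400 * 0.966 = 11012
Group 4: 8900 * 0.956 = 8508
Group 5: 7900 * 0.957 + 15200 * 0.334 = 7560 + 5077 = 12637
Net migration: Group 4 + 500 → 9008; Group 5 − 170 → 12467
→ [3852, 14393, 11012, 9008, 12467]
After projecting period 2:
Births: 14393 * 0.074 = 1065 ; 11012 * 0.338 = 3722 → total 4787
Group 2: 3852 * 0.966 = 3721
Group 3: 14393 * 0.966 = 13904
Group 4: 11012 * 0.956 = 10527
Group 5: 9008 * 0.957 + 12467 * 0.334 = 8621 + 4164 = 12785
Net migration: Group 4 + 500 → 11027; Group 5 − 170 → 12615
→ [4787, 3721, 13904, 11027, 12615]
Total after period 2: 4787 + 3721 + 13904 + 11027 + 12615 = 46054

46054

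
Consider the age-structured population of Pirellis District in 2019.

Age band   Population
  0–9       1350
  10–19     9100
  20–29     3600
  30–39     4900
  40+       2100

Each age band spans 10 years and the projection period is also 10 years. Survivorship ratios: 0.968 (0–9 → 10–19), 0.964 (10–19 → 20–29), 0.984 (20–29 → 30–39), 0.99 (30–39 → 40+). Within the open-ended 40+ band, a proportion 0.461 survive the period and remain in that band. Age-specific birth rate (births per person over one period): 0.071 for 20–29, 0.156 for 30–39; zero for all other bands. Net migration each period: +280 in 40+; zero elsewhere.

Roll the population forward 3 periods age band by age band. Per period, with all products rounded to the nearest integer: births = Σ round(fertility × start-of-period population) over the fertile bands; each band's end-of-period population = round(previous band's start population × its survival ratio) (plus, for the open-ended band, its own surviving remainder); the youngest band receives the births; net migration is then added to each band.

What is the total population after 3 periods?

16633

After projecting period 1:
Births: 3600 * 0.071 = 256, 4900 * 0.156 = 764 → total 1020
10–19: 1350 * 0.968 = 1307
20–29: 9100 * 0.964 = 8772
30–39: 3600 * 0.984 = 3542
40+: 4900 * 0.99 + 2100 * 0.461 = 4851 + 968 = 5819
Net migration: 40+ + 280 → 6099
Population now: 0–9=1020, 10–19=1307, 20–29=8772, 30–39=3542, 40+=6099
After projecting period 2:
Births: 8772 * 0.071 = 623, 3542 * 0.156 = 553 → total 1176
10–19: 1020 * 0.968 = 987
20–29: 1307 * 0.964 = 1260
30–39: 8772 * 0.984 = 8632
40+: 3542 * 0.99 + 6099 * 0.461 = 3507 + 2812 = 6319
Net migration: 40+ + 280 → 6599
Population now: 0–9=1176, 10–19=987, 20–29=1260, 30–39=8632, 40+=6599
After projecting period 3:
Births: 1260 * 0.071 = 89, 8632 * 0.156 = 1347 → total 1436
10–19: 1176 * 0.968 = 1138
20–29: 987 * 0.964 = 951
30–39: 1260 * 0.984 = 1240
40+: 8632 * 0.99 + 6599 * 0.461 = 8546 + 3042 = 11588
Net migration: 40+ + 280 → 11868
Population now: 0–9=1436, 10–19=1138, 20–29=951, 30–39=1240, 40+=11868
Total after period 3: 1436 + 1138 + 951 + 1240 + 11868 = 16633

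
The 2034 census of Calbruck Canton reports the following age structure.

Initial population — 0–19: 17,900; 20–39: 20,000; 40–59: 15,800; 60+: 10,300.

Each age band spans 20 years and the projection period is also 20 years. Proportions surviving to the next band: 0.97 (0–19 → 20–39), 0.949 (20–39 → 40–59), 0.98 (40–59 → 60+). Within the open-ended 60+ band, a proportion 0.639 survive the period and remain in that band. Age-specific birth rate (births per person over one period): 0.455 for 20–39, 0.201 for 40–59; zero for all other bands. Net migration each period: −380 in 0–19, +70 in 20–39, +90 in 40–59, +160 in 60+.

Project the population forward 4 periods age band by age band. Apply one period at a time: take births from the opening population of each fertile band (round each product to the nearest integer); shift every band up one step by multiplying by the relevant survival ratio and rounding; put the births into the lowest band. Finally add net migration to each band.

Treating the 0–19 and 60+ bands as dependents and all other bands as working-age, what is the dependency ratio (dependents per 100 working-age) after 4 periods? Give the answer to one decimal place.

Let band 1 be 0–19 through band 4 = 60+.
After projecting period 1:
Births: 20000 * 0.455 = 9100, 15800 * 0.201 = 3176 — total 12276
Band 2: 17900 * 0.97 = 17363
Band 3: 20000 * 0.949 = 18980
Band 4: 15800 * 0.98 + 10300 * 0.639 = 15484 + 6582 = 22066
Net migration: Band 1 − 380 → 11896; Band 2 + 70 → 17433; Band 3 + 90 → 19070; Band 4 + 160 → 22226
End of period: [11896, 17433, 19070, 22226]
After projecting period 2:
Births: 17433 * 0.455 = 7932, 19070 * 0.201 = 3833 — total 11765
Band 2: 11896 * 0.97 = 11539
Band 3: 17433 * 0.949 = 16544
Band 4: 19070 * 0.98 + 22226 * 0.639 = 18689 + 14202 = 32891
Net migration: Band 1 − 380 → 11385; Band 2 + 70 → 11609; Band 3 + 90 → 16634; Band 4 + 160 → 33051
End of period: [11385, 11609, 16634, 33051]
After projecting period 3:
Births: 11609 * 0.455 = 5282, 16634 * 0.201 = 3343 — total 8625
Band 2: 11385 * 0.97 = 11043
Band 3: 11609 * 0.949 = 11017
Band 4: 16634 * 0.98 + 33051 * 0.639 = 16301 + 21120 = 37421
Net migration: Band 1 − 380 → 8245; Band 2 + 70 → 11113; Band 3 + 90 → 11107; Band 4 + 160 → 37581
End of period: [8245, 11113, 11107, 37581]
After projecting period 4:
Births: 11113 * 0.455 = 5056, 11107 * 0.201 = 2233 — total 7289
Band 2: 8245 * 0.97 = 7998
Band 3: 11113 * 0.949 = 10546
Band 4: 11107 * 0.98 + 37581 * 0.639 = 10885 + 24014 = 34899
Net migration: Band 1 − 380 → 6909; Band 2 + 70 → 8068; Band 3 + 90 → 10636; Band 4 + 160 → 35059
End of period: [6909, 8068, 10636, 35059]
Dependents (band 0–19 + band 60+) = 6909 + 35059 = 41968; working-age = 18704; ratio = 41968/18704 × 100 = 224.4

224.4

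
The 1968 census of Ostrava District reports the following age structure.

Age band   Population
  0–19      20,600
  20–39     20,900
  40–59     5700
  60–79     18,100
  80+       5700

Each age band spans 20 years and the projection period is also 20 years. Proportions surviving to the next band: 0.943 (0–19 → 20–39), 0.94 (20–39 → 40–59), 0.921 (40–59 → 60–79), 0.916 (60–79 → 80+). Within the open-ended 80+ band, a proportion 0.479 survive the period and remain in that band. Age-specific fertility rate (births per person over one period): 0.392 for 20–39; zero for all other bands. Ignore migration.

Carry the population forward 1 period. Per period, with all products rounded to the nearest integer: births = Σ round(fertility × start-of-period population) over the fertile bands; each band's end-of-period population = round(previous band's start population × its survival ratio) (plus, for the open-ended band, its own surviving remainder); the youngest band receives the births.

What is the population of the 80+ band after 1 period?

Let band 1 be 0–19 through band 5 = 80+.
After projecting period 1:
Births: 20900 × 0.392 = 8193
Band 2: 20600 × 0.943 = 19426
Band 3: 20900 × 0.94 = 19646
Band 4: 5700 × 0.921 = 5250
Band 5: 18100 × 0.916 + 5700 × 0.479 = 16580 + 2730 = 19310
Population now: 0–19=8193, 20–39=19426, 40–59=19646, 60–79=5250, 80+=19310

19310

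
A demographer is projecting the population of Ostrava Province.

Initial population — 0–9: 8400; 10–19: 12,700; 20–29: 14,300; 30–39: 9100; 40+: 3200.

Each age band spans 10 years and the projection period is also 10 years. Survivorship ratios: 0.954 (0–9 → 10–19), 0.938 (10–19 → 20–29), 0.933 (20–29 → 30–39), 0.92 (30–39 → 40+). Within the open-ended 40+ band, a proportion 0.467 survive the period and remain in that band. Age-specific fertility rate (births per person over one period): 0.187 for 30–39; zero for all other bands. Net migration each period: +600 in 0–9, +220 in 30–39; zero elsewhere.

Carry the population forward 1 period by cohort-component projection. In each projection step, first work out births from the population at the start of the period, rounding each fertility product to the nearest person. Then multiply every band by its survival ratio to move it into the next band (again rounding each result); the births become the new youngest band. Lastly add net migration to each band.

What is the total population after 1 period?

45657

Numbering the groups 1..5 from youngest to oldest:
— Period 1 —
Births: 9100 * 0.187 = 1702
Group 2: 8400 * 0.954 = 8014
Group 3: 12700 * 0.938 = 11913
Group 4: 14300 * 0.933 = 13342
Group 5: 9100 * 0.92 + 3200 * 0.467 = 8372 + 1494 = 9866
Net migration: Group 1 + 600 → 2302; Group 4 + 220 → 13562
Giving 2302 / 8014 / 11913 / 13562 / 9866.
Total after period 1: 2302 + 8014 + 11913 + 13562 + 9866 = 45657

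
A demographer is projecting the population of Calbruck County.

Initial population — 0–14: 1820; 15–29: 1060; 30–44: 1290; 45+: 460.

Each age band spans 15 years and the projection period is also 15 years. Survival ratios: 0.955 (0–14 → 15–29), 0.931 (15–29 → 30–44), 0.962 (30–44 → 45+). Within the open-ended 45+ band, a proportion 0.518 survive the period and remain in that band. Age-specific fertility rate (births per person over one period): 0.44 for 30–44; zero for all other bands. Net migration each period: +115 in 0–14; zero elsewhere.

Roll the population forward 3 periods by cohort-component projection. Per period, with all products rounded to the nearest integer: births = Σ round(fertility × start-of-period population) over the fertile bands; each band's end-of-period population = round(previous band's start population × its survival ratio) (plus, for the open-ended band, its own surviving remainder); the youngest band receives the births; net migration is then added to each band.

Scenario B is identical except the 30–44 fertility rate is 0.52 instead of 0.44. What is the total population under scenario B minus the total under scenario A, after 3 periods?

After projecting period 1:
Births: 1290 × 0.44 = 568
15–29: 1820 × 0.955 = 1738
30–44: 1060 × 0.931 = 987
45+: 1290 × 0.962 + 460 × 0.518 = 1241 + 238 = 1479
Net migration: 0–14 + 115 → 683
Giving 683 / 1738 / 987 / 1479.
After projecting period 2:
Births: 987 × 0.44 = 434
15–29: 683 × 0.955 = 652
30–44: 1738 × 0.931 = 1618
45+: 987 × 0.962 + 1479 × 0.518 = 949 + 766 = 1715
Net migration: 0–14 + 115 → 549
Giving 549 / 652 / 1618 / 1715.
After projecting period 3:
Births: 1618 × 0.44 = 712
15–29: 549 × 0.955 = 524
30–44: 652 × 0.931 = 607
45+: 1618 × 0.962 + 1715 × 0.518 = 1557 + 888 = 2445
Net migration: 0–14 + 115 → 827
Giving 827 / 524 / 607 / 2445.
Scenario A total after 3 periods: 4403
Scenario B projection —
After projecting period 1:
Births: 1290 × 0.52 = 671
15–29: 1820 × 0.955 = 1738
30–44: 1060 × 0.931 = 987
45+: 1290 × 0.962 + 460 × 0.518 = 1241 + 238 = 1479
Net migration: 0–14 + 115 → 786
Giving 786 / 1738 / 987 / 1479.
After projecting period 2:
Births: 987 × 0.52 = 513
15–29: 786 × 0.955 = 751
30–44: 1738 × 0.931 = 1618
45+: 987 × 0.962 + 1479 × 0.518 = 949 + 766 = 1715
Net migration: 0–14 + 115 → 628
Giving 628 / 751 / 1618 / 1715.
After projecting period 3:
Births: 1618 × 0.52 = 841
15–29: 628 × 0.955 = 600
30–44: 751 × 0.931 = 699
45+: 1618 × 0.962 + 1715 × 0.518 = 1557 + 888 = 2445
Net migration: 0–14 + 115 → 956
Giving 956 / 600 / 699 / 2445.
Scenario B total after 3 periods: 4700
Difference B − A = 4700 − 4403 = 297

297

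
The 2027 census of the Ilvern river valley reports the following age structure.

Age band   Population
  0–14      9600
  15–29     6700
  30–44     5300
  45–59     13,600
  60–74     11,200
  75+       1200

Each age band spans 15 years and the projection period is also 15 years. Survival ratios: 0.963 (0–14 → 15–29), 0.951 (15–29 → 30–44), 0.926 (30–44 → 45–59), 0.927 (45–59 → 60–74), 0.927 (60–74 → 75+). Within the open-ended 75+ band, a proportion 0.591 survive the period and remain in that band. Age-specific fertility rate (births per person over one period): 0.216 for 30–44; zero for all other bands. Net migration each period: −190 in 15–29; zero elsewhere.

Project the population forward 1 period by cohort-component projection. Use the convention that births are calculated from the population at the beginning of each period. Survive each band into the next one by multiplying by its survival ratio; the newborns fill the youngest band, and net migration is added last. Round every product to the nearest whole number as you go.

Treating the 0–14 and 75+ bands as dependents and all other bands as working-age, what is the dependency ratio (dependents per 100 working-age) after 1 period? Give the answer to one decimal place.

37.1

Let band 1 be 0–14 through band 6 = 75+.
— Period 1 —
Births: 5300 * 0.216 = 1145
Band 2: 9600 * 0.963 = 9245
Band 3: 6700 * 0.951 = 6372
Band 4: 5300 * 0.926 = 4908
Band 5: 13600 * 0.927 = 12607
Band 6: 11200 * 0.927 + 1200 * 0.591 = 10382 + 709 = 11091
Net migration: Band 2 − 190 → 9055
Giving 1145 / 9055 / 6372 / 4908 / 12607 / 11091.
Dependents (band 0–14 + band 75+) = 1145 + 11091 = 12236; working-age = 32942; ratio = 12236/32942 × 100 = 37.1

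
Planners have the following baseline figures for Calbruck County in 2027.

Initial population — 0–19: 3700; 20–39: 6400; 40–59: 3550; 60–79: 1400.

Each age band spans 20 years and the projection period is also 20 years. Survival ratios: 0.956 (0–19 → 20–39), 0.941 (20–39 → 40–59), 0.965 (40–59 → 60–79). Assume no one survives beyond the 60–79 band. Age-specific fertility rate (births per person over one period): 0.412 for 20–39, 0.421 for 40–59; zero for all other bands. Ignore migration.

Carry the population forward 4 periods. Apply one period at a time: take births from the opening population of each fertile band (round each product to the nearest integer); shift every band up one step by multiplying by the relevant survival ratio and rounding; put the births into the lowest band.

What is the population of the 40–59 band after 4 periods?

Period 1.
Births: 6400 × 0.412 = 2637, 3550 × 0.421 = 1495 → 4132
20–39: 3700 × 0.956 = 3537
40–59: 6400 × 0.941 = 6022
60–79: 3550 × 0.965 = 3426
→ [4132, 3537, 6022, 3426]
Period 2.
Births: 3537 × 0.412 = 1457, 6022 × 0.421 = 2535 → 3992
20–39: 4132 × 0.956 = 3950
40–59: 3537 × 0.941 = 3328
60–79: 6022 × 0.965 = 5811
→ [3992, 3950, 3328, 5811]
Period 3.
Births: 3950 × 0.412 = 1627, 3328 × 0.421 = 1401 → 3028
20–39: 3992 × 0.956 = 3816
40–59: 3950 × 0.941 = 3717
60–79: 3328 × 0.965 = 3212
→ [3028, 3816, 3717, 3212]
Period 4.
Births: 3816 × 0.412 = 1572, 3717 × 0.421 = 1565 → 3137
20–39: 3028 × 0.956 = 2895
40–59: 3816 × 0.941 = 3591
60–79: 3717 × 0.965 = 3587
→ [3137, 2895, 3591, 3587]

3591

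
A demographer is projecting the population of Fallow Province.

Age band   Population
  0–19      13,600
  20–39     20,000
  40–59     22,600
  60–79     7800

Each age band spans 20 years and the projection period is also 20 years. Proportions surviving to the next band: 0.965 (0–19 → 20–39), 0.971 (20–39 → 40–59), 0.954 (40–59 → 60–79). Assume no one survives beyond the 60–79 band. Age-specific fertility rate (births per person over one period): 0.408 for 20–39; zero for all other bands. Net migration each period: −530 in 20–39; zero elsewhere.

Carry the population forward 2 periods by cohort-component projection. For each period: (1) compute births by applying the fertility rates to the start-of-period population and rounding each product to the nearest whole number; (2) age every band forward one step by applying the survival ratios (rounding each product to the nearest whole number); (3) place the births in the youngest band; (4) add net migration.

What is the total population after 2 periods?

43238

Call the bands 1 to 4, youngest first.
Period 1:
Births: 20000 * 0.408 = 8160
Band 2: 13600 * 0.965 = 13124
Band 3: 20000 * 0.971 = 19420
Band 4: 22600 * 0.954 = 21560
Net migration: Band 2 − 530 → 12594
→ [8160, 12594, 19420, 21560]
Period 2:
Births: 12594 * 0.408 = 5138
Band 2: 8160 * 0.965 = 7874
Band 3: 12594 * 0.971 = 12229
Band 4: 19420 * 0.954 = 18527
Net migration: Band 2 − 530 → 7344
→ [5138, 7344, 12229, 18527]
Total after period 2: 5138 + 7344 + 12229 + 18527 = 43238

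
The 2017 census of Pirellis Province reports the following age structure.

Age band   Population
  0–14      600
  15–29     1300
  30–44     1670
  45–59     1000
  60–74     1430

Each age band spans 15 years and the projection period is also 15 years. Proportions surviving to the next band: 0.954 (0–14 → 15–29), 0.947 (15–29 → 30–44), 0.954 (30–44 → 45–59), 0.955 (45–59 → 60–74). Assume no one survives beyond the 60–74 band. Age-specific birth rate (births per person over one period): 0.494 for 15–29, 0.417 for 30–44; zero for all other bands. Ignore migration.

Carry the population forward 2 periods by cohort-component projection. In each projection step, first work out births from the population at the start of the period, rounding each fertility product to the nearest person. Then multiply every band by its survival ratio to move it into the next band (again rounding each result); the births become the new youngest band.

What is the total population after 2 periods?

(Groups numbered youngest = 1 to oldest = 5.)
After projecting period 1:
Births: 1300 * 0.494 = 642 ; 1670 * 0.417 = 696 → total 1338
Group 2: 600 * 0.954 = 572
Group 3: 1300 * 0.947 = 1231
Group 4: 1670 * 0.954 = 1593
Group 5: 1000 * 0.955 = 955
Population now: 0–14=1338, 15–29=572, 30–44=1231, 45–59=1593, 60–74=955
After projecting period 2:
Births: 572 * 0.494 = 283 ; 1231 * 0.417 = 513 → total 796
Group 2: 1338 * 0.954 = 1276
Group 3: 572 * 0.947 = 542
Group 4: 1231 * 0.954 = 1174
Group 5: 1593 * 0.955 = 1521
Population now: 0–14=796, 15–29=1276, 30–44=542, 45–59=1174, 60–74=1521
Total after period 2: 796 + 1276 + 542 + 1174 + 1521 = 5309

5309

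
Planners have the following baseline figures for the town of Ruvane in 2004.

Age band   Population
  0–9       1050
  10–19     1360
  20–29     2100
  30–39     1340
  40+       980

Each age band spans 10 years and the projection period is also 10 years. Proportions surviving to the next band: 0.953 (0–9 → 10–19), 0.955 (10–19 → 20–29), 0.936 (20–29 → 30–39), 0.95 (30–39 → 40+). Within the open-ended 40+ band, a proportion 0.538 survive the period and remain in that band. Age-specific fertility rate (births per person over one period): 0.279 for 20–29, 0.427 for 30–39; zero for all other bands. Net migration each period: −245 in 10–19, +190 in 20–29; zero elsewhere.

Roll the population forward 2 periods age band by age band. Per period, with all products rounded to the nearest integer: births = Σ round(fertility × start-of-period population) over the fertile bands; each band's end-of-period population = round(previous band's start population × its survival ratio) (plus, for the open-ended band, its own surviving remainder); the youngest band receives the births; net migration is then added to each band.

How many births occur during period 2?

Call the bands 1 to 5, youngest first.
— Period 1 —
Births: 2100 * 0.279 = 586  |  1340 * 0.427 = 572 ⇒ total 1158
Band 2: 1050 * 0.953 = 1001
Band 3: 1360 * 0.955 = 1299
Band 4: 2100 * 0.936 = 1966
Band 5: 1340 * 0.95 + 980 * 0.538 = 1273 + 527 = 1800
Net migration: Band 2 − 245 → 756; Band 3 + 190 → 1489
→ [1158, 756, 1489, 1966, 1800]
— Period 2 —
Births: 1489 * 0.279 = 415  |  1966 * 0.427 = 839 ⇒ total 1254
Band 2: 1158 * 0.953 = 1104
Band 3: 756 * 0.955 = 722
Band 4: 1489 * 0.936 = 1394
Band 5: 1966 * 0.95 + 1800 * 0.538 = 1868 + 968 = 2836
Net migration: Band 2 − 245 → 859; Band 3 + 190 → 912
→ [1254, 859, 912, 1394, 2836]

1254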